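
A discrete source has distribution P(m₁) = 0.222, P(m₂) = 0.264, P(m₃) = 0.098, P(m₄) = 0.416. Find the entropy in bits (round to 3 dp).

1.844 bits

H = −Σ pᵢ log₂ pᵢ.
−0.222·log₂(0.222) = 0.4820
−0.264·log₂(0.264) = 0.5072
−0.098·log₂(0.098) = 0.3284
−0.416·log₂(0.416) = 0.5264
Sum ≈ 1.8441 → 1.844 bits.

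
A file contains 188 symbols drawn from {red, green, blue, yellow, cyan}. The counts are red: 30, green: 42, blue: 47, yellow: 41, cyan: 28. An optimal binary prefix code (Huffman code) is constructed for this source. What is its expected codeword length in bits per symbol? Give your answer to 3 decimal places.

2.309 bits/symbol

Probabilities are the counts divided by 188.
Repeatedly combine the two least-probable nodes; the expected code length is the sum of the merged weights.
merge 7/47 + 15/94 → 29/94
merge 41/188 + 21/94 → 83/188
merge 1/4 + 29/94 → 105/188
merge 83/188 + 105/188 → 1
L = 29/94 + 83/188 + 105/188 + 1 = 217/94 ≈ 2.309 bits/symbol.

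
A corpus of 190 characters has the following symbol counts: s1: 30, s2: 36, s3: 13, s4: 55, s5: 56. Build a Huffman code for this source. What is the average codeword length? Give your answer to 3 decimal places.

2.226 bits/symbol

Probabilities are the counts divided by 190.
Repeatedly combine the two least-probable nodes; the expected code length is the sum of the merged weights.
merge 13/190 + 3/19 → 43/190
merge 18/95 + 43/190 → 79/190
merge 11/38 + 28/95 → 111/190
merge 79/190 + 111/190 → 1
L = 43/190 + 79/190 + 111/190 + 1 = 423/190 ≈ 2.226 bits/symbol.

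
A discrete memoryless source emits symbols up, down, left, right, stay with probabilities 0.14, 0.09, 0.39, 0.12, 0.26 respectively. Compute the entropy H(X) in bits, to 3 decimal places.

H = −Σ pᵢ log₂ pᵢ.
−0.14·log₂(0.14) = 0.3971
−0.09·log₂(0.09) = 0.3127
−0.39·log₂(0.39) = 0.5298
−0.12·log₂(0.12) = 0.3671
−0.26·log₂(0.26) = 0.5053
Sum ≈ 2.1119 → 2.112 bits.

2.112 bits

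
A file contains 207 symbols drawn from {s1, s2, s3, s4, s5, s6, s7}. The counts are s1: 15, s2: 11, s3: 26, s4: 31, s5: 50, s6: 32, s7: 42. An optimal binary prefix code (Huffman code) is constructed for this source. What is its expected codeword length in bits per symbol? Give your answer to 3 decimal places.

2.681 bits/symbol

Probabilities are the counts divided by 207.
Repeatedly combine the two least-probable nodes; the expected code length is the sum of the merged weights.
merge 11/207 + 5/69 → 26/207
merge 26/207 + 26/207 → 52/207
merge 31/207 + 32/207 → 7/23
merge 14/69 + 50/207 → 4/9
merge 52/207 + 7/23 → 5/9
merge 4/9 + 5/9 → 1
L = 26/207 + 52/207 + 7/23 + 4/9 + 5/9 + 1 = 185/69 ≈ 2.681 bits/symbol.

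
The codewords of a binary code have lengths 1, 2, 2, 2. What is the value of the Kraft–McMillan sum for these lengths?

1.25

With common denominator 2^2 = 4: Σ 2^(−ℓᵢ) = 2/4 + 1/4 + 1/4 + 1/4 = 5/4 = 1.25.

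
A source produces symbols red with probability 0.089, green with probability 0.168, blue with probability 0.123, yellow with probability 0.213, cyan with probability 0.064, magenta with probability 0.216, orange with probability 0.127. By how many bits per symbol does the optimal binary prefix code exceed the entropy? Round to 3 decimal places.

Entropy H = −Σ p log₂ p ≈ 2.6995 bits.
Huffman merges: 8/125+89/1000→153/1000; 123/1000+127/1000→1/4; 153/1000+21/125→321/1000; 213/1000+27/125→429/1000; 1/4+321/1000→571/1000; 429/1000+571/1000→1. L = 681/250 ≈ 2.7240.
L − H = 2.7240 − 2.6995 = 0.025 bits.

0.025 bits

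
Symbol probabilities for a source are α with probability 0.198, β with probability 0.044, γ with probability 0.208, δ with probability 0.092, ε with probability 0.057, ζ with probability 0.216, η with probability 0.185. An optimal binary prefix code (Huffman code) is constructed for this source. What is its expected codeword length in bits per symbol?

Repeatedly combine the two least-probable nodes; the expected code length is the sum of the merged weights.
merge 11/250 + 57/1000 → 101/1000
merge 23/250 + 101/1000 → 193/1000
merge 37/200 + 193/1000 → 189/500
merge 99/500 + 26/125 → 203/500
merge 27/125 + 189/500 → 297/500
merge 203/500 + 297/500 → 1
L = 101/1000 + 193/1000 + 189/500 + 203/500 + 297/500 + 1 = 334/125 = 2.672 bits/symbol.

2.672 bits/symbol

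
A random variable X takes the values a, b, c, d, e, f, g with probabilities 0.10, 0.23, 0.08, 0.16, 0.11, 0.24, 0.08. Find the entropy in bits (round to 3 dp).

2.670 bits

H = −Σ pᵢ log₂ pᵢ.
−0.10·log₂(0.10) = 0.3322
−0.23·log₂(0.23) = 0.4877
−0.08·log₂(0.08) = 0.2915
−0.16·log₂(0.16) = 0.4230
−0.11·log₂(0.11) = 0.3503
−0.24·log₂(0.24) = 0.4941
−0.08·log₂(0.08) = 0.2915
Sum ≈ 2.6703 → 2.670 bits.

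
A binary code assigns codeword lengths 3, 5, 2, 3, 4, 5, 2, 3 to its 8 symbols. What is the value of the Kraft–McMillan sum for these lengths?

1

With common denominator 2^5 = 32: Σ 2^(−ℓᵢ) = 4/32 + 1/32 + 8/32 + 4/32 + 2/32 + 1/32 + 8/32 + 4/32 = 32/32 = 1.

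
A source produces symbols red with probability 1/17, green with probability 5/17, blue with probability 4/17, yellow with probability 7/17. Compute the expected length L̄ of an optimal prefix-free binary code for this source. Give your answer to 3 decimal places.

Repeatedly combine the two least-probable nodes; the expected code length is the sum of the merged weights.
merge 1/17 + 4/17 → 5/17
merge 5/17 + 5/17 → 10/17
merge 7/17 + 10/17 → 1
L = 5/17 + 10/17 + 1 = 32/17 ≈ 1.882 bits/symbol.

1.882 bits/symbol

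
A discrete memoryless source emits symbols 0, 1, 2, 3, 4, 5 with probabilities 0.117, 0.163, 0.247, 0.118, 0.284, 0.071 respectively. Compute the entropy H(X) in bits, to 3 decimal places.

H = −Σ pᵢ log₂ pᵢ.
−0.117·log₂(0.117) = 0.3622
−0.163·log₂(0.163) = 0.4266
−0.247·log₂(0.247) = 0.4983
−0.118·log₂(0.118) = 0.3638
−0.284·log₂(0.284) = 0.5158
−0.071·log₂(0.071) = 0.2709
Sum ≈ 2.4376 → 2.438 bits.

2.438 bits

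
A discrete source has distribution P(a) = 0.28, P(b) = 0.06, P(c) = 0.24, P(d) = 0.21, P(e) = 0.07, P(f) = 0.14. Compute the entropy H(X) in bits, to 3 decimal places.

H = −Σ pᵢ log₂ pᵢ.
−0.28·log₂(0.28) = 0.5142
−0.06·log₂(0.06) = 0.2435
−0.24·log₂(0.24) = 0.4941
−0.21·log₂(0.21) = 0.4728
−0.07·log₂(0.07) = 0.2686
−0.14·log₂(0.14) = 0.3971
Sum ≈ 2.3904 → 2.390 bits.

2.390 bits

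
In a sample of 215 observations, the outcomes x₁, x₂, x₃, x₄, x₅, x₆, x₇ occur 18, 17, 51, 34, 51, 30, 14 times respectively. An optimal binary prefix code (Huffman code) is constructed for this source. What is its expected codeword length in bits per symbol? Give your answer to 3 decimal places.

2.670 bits/symbol

Probabilities are the counts divided by 215.
Repeatedly combine the two least-probable nodes; the expected code length is the sum of the merged weights.
merge 14/215 + 17/215 → 31/215
merge 18/215 + 6/43 → 48/215
merge 31/215 + 34/215 → 13/43
merge 48/215 + 51/215 → 99/215
merge 51/215 + 13/43 → 116/215
merge 99/215 + 116/215 → 1
L = 31/215 + 48/215 + 13/43 + 99/215 + 116/215 + 1 = 574/215 ≈ 2.670 bits/symbol.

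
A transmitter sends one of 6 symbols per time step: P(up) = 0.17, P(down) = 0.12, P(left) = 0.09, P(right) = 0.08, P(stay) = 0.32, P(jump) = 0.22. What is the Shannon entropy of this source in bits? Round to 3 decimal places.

H = −Σ pᵢ log₂ pᵢ.
−0.17·log₂(0.17) = 0.4346
−0.12·log₂(0.12) = 0.3671
−0.09·log₂(0.09) = 0.3127
−0.08·log₂(0.08) = 0.2915
−0.32·log₂(0.32) = 0.5260
−0.22·log₂(0.22) = 0.4806
Sum ≈ 2.4124 → 2.412 bits.

2.412 bits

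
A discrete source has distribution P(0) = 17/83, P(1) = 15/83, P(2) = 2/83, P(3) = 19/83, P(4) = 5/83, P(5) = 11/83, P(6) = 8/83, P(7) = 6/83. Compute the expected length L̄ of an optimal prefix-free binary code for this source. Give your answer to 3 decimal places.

2.807 bits/symbol

Repeatedly combine the two least-probable nodes; the expected code length is the sum of the merged weights.
merge 2/83 + 5/83 → 7/83
merge 6/83 + 7/83 → 13/83
merge 8/83 + 11/83 → 19/83
merge 13/83 + 15/83 → 28/83
merge 17/83 + 19/83 → 36/83
merge 19/83 + 28/83 → 47/83
merge 36/83 + 47/83 → 1
L = 7/83 + 13/83 + 19/83 + 28/83 + 36/83 + 47/83 + 1 = 233/83 ≈ 2.807 bits/symbol.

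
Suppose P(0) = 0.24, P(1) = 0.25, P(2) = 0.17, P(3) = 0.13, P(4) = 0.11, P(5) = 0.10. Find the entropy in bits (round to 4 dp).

2.4938 bits

H = −Σ pᵢ log₂ pᵢ.
−0.24·log₂(0.24) = 0.4941
−0.25·log₂(0.25) = 0.5000
−0.17·log₂(0.17) = 0.4346
−0.13·log₂(0.13) = 0.3826
−0.11·log₂(0.11) = 0.3503
−0.10·log₂(0.10) = 0.3322
Sum ≈ 2.4938 → 2.4938 bits.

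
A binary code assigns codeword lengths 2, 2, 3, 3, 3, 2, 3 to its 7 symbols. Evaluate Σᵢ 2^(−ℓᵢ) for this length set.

With common denominator 2^3 = 8: Σ 2^(−ℓᵢ) = 2/8 + 2/8 + 1/8 + 1/8 + 1/8 + 2/8 + 1/8 = 10/8 = 1.25.

1.25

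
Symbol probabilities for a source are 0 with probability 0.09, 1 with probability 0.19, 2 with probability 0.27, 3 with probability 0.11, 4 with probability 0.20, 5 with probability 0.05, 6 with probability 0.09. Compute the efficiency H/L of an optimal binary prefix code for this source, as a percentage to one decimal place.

98.2%

Entropy H = −Σ p log₂ p ≈ 2.6213 bits.
Huffman merges: 1/20+9/100→7/50; 9/100+11/100→1/5; 7/50+19/100→33/100; 1/5+1/5→2/5; 27/100+33/100→3/5; 2/5+3/5→1. L = 267/100 ≈ 2.6700.
Efficiency = H/L = 2.6213/2.6700 = 98.2%.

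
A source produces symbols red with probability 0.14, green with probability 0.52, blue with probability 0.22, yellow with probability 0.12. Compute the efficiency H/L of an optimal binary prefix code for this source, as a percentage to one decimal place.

99.7%

Entropy H = −Σ p log₂ p ≈ 1.7353 bits.
Huffman merges: 3/25+7/50→13/50; 11/50+13/50→12/25; 12/25+13/25→1. L = 87/50 ≈ 1.7400.
Efficiency = H/L = 1.7353/1.7400 = 99.7%.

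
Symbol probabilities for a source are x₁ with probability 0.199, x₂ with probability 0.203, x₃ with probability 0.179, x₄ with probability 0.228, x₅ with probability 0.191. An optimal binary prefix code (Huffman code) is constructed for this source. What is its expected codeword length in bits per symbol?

2.37 bits/symbol

Repeatedly combine the two least-probable nodes; the expected code length is the sum of the merged weights.
merge 179/1000 + 191/1000 → 37/100
merge 199/1000 + 203/1000 → 201/500
merge 57/250 + 37/100 → 299/500
merge 201/500 + 299/500 → 1
L = 37/100 + 201/500 + 299/500 + 1 = 237/100 = 2.37 bits/symbol.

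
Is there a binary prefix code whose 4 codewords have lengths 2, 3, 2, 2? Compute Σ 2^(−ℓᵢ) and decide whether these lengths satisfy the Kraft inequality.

0.875; yes

With common denominator 2^3 = 8: Σ 2^(−ℓᵢ) = 2/8 + 1/8 + 2/8 + 2/8 = 7/8 = 0.875.
Kraft's inequality requires Σ ≤ 1; here Σ = 0.875 ≤ 1, so such a prefix code exists.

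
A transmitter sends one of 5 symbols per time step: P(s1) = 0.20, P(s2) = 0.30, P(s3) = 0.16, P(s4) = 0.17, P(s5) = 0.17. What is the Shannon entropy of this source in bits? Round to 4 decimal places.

2.2777 bits

H = −Σ pᵢ log₂ pᵢ.
−0.20·log₂(0.20) = 0.4644
−0.30·log₂(0.30) = 0.5211
−0.16·log₂(0.16) = 0.4230
−0.17·log₂(0.17) = 0.4346
−0.17·log₂(0.17) = 0.4346
Sum ≈ 2.2777 → 2.2777 bits.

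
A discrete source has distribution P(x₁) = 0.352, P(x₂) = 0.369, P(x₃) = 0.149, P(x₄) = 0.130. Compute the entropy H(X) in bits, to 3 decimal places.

H = −Σ pᵢ log₂ pᵢ.
−0.352·log₂(0.352) = 0.5302
−0.369·log₂(0.369) = 0.5307
−0.149·log₂(0.149) = 0.4092
−0.130·log₂(0.130) = 0.3826
Sum ≈ 1.8529 → 1.853 bits.

1.853 bits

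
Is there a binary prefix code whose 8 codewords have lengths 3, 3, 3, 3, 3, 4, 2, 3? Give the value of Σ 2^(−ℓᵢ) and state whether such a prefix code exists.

With common denominator 2^4 = 16: Σ 2^(−ℓᵢ) = 2/16 + 2/16 + 2/16 + 2/16 + 2/16 + 1/16 + 4/16 + 2/16 = 17/16 = 1.0625.
Kraft's inequality requires Σ ≤ 1; here Σ = 1.0625 > 1, so no such prefix code exists.

1.0625; no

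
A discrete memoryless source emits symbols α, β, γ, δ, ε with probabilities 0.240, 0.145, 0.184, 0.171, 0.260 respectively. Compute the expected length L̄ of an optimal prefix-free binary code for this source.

2.316 bits/symbol

Repeatedly combine the two least-probable nodes; the expected code length is the sum of the merged weights.
merge 29/200 + 171/1000 → 79/250
merge 23/125 + 6/25 → 53/125
merge 13/50 + 79/250 → 72/125
merge 53/125 + 72/125 → 1
L = 79/250 + 53/125 + 72/125 + 1 = 579/250 = 2.316 bits/symbol.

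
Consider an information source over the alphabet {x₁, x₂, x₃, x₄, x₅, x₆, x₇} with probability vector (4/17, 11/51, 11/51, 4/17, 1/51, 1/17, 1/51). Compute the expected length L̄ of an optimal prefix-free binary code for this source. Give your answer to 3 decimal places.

2.451 bits/symbol

Repeatedly combine the two least-probable nodes; the expected code length is the sum of the merged weights.
merge 1/51 + 1/51 → 2/51
merge 2/51 + 1/17 → 5/51
merge 5/51 + 11/51 → 16/51
merge 11/51 + 4/17 → 23/51
merge 4/17 + 16/51 → 28/51
merge 23/51 + 28/51 → 1
L = 2/51 + 5/51 + 16/51 + 23/51 + 28/51 + 1 = 125/51 ≈ 2.451 bits/symbol.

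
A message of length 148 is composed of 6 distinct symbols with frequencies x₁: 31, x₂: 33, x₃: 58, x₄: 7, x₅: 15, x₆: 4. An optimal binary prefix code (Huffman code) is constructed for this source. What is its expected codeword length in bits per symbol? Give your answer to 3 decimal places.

Probabilities are the counts divided by 148.
Repeatedly combine the two least-probable nodes; the expected code length is the sum of the merged weights.
merge 1/37 + 7/148 → 11/148
merge 11/148 + 15/148 → 13/74
merge 13/74 + 31/148 → 57/148
merge 33/148 + 57/148 → 45/74
merge 29/74 + 45/74 → 1
L = 11/148 + 13/74 + 57/148 + 45/74 + 1 = 83/37 ≈ 2.243 bits/symbol.

2.243 bits/symbol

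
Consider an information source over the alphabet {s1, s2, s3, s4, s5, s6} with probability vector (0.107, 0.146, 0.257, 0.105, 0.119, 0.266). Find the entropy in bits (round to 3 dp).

2.469 bits

H = −Σ pᵢ log₂ pᵢ.
−0.107·log₂(0.107) = 0.3450
−0.146·log₂(0.146) = 0.4053
−0.257·log₂(0.257) = 0.5038
−0.105·log₂(0.105) = 0.3414
−0.119·log₂(0.119) = 0.3654
−0.266·log₂(0.266) = 0.5082
Sum ≈ 2.4691 → 2.469 bits.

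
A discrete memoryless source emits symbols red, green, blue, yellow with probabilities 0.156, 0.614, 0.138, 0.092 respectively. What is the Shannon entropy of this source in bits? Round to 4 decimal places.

H = −Σ pᵢ log₂ pᵢ.
−0.156·log₂(0.156) = 0.4181
−0.614·log₂(0.614) = 0.4321
−0.138·log₂(0.138) = 0.3943
−0.092·log₂(0.092) = 0.3167
Sum ≈ 1.5612 → 1.5612 bits.

1.5612 bits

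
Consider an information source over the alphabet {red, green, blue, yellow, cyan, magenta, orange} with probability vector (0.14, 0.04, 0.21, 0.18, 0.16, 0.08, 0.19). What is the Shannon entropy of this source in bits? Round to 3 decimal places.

2.671 bits

H = −Σ pᵢ log₂ pᵢ.
−0.14·log₂(0.14) = 0.3971
−0.04·log₂(0.04) = 0.1858
−0.21·log₂(0.21) = 0.4728
−0.18·log₂(0.18) = 0.4453
−0.16·log₂(0.16) = 0.4230
−0.08·log₂(0.08) = 0.2915
−0.19·log₂(0.19) = 0.4552
Sum ≈ 2.6707 → 2.671 bits.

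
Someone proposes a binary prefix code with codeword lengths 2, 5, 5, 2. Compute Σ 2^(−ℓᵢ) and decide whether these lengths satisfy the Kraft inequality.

0.5625; yes

With common denominator 2^5 = 32: Σ 2^(−ℓᵢ) = 8/32 + 1/32 + 1/32 + 8/32 = 18/32 = 0.5625.
Kraft's inequality requires Σ ≤ 1; here Σ = 0.5625 ≤ 1, so such a prefix code exists.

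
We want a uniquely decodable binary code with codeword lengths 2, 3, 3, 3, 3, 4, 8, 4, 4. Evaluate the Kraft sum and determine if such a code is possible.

With common denominator 2^8 = 256: Σ 2^(−ℓᵢ) = 64/256 + 32/256 + 32/256 + 32/256 + 32/256 + 16/256 + 1/256 + 16/256 + 16/256 = 241/256 = 0.94140625.
Kraft's inequality requires Σ ≤ 1; here Σ = 0.94140625 ≤ 1, so such a prefix code exists.

0.94140625; yes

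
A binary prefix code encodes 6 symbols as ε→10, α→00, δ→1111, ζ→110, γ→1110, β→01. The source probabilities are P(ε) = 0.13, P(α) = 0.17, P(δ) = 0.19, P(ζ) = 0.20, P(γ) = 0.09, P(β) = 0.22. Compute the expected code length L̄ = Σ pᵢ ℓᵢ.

L̄ = Σ pᵢ·ℓᵢ = 0.13·2 + 0.17·2 + 0.19·4 + 0.20·3 + 0.09·4 + 0.22·2 = 2.76 bits/symbol.

2.76 bits/symbol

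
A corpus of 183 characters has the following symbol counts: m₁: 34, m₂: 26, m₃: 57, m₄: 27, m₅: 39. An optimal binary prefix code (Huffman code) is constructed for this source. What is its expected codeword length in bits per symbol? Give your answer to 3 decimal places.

2.290 bits/symbol

Probabilities are the counts divided by 183.
Repeatedly combine the two least-probable nodes; the expected code length is the sum of the merged weights.
merge 26/183 + 9/61 → 53/183
merge 34/183 + 13/61 → 73/183
merge 53/183 + 19/61 → 110/183
merge 73/183 + 110/183 → 1
L = 53/183 + 73/183 + 110/183 + 1 = 419/183 ≈ 2.290 bits/symbol.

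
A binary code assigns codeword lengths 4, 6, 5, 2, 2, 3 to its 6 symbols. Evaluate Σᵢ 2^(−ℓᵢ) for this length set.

With common denominator 2^6 = 64: Σ 2^(−ℓᵢ) = 4/64 + 1/64 + 2/64 + 16/64 + 16/64 + 8/64 = 47/64 = 0.734375.

0.734375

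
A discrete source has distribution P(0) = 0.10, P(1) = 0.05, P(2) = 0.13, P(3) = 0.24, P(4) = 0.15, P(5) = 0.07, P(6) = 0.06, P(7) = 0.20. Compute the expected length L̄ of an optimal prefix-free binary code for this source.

Repeatedly combine the two least-probable nodes; the expected code length is the sum of the merged weights.
merge 1/20 + 3/50 → 11/100
merge 7/100 + 1/10 → 17/100
merge 11/100 + 13/100 → 6/25
merge 3/20 + 17/100 → 8/25
merge 1/5 + 6/25 → 11/25
merge 6/25 + 8/25 → 14/25
merge 11/25 + 14/25 → 1
L = 11/100 + 17/100 + 6/25 + 8/25 + 11/25 + 14/25 + 1 = 71/25 = 2.84 bits/symbol.

2.84 bits/symbol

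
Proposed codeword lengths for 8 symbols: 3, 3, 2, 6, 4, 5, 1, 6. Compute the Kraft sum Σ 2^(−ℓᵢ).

1.125

With common denominator 2^6 = 64: Σ 2^(−ℓᵢ) = 8/64 + 8/64 + 16/64 + 1/64 + 4/64 + 2/64 + 32/64 + 1/64 = 72/64 = 1.125.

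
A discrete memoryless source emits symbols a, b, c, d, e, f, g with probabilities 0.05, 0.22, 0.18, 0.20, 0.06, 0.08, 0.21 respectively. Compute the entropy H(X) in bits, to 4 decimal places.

H = −Σ pᵢ log₂ pᵢ.
−0.05·log₂(0.05) = 0.2161
−0.22·log₂(0.22) = 0.4806
−0.18·log₂(0.18) = 0.4453
−0.20·log₂(0.20) = 0.4644
−0.06·log₂(0.06) = 0.2435
−0.08·log₂(0.08) = 0.2915
−0.21·log₂(0.21) = 0.4728
Sum ≈ 2.6142 → 2.6142 bits.

2.6142 bits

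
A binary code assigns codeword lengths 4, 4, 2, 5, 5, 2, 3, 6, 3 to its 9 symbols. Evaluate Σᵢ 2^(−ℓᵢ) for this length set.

With common denominator 2^6 = 64: Σ 2^(−ℓᵢ) = 4/64 + 4/64 + 16/64 + 2/64 + 2/64 + 16/64 + 8/64 + 1/64 + 8/64 = 61/64 = 0.953125.

0.953125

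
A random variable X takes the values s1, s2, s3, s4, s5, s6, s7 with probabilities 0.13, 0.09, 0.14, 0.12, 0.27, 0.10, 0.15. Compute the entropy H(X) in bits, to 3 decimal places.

H = −Σ pᵢ log₂ pᵢ.
−0.13·log₂(0.13) = 0.3826
−0.09·log₂(0.09) = 0.3127
−0.14·log₂(0.14) = 0.3971
−0.12·log₂(0.12) = 0.3671
−0.27·log₂(0.27) = 0.5100
−0.10·log₂(0.10) = 0.3322
−0.15·log₂(0.15) = 0.4105
Sum ≈ 2.7122 → 2.712 bits.

2.712 bits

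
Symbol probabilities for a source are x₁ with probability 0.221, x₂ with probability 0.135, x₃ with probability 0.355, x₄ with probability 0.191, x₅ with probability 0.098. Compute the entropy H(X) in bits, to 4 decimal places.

2.1863 bits

H = −Σ pᵢ log₂ pᵢ.
−0.221·log₂(0.221) = 0.4813
−0.135·log₂(0.135) = 0.3900
−0.355·log₂(0.355) = 0.5304
−0.191·log₂(0.191) = 0.4562
−0.098·log₂(0.098) = 0.3284
Sum ≈ 2.1863 → 2.1863 bits.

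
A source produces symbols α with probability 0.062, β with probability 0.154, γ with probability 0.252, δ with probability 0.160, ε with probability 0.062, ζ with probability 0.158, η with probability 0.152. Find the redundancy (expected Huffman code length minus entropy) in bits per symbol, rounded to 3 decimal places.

0.041 bits

Entropy H = −Σ p log₂ p ≈ 2.6709 bits.
Huffman merges: 31/500+31/500→31/250; 31/250+19/125→69/250; 77/500+79/500→39/125; 4/25+63/250→103/250; 69/250+39/125→147/250; 103/250+147/250→1. L = 339/125 ≈ 2.7120.
L − H = 2.7120 − 2.6709 = 0.041 bits.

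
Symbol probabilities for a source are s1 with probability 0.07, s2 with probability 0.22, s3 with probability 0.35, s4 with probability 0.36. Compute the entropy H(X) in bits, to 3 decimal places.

H = −Σ pᵢ log₂ pᵢ.
−0.07·log₂(0.07) = 0.2686
−0.22·log₂(0.22) = 0.4806
−0.35·log₂(0.35) = 0.5301
−0.36·log₂(0.36) = 0.5306
Sum ≈ 1.8098 → 1.810 bits.

1.810 bits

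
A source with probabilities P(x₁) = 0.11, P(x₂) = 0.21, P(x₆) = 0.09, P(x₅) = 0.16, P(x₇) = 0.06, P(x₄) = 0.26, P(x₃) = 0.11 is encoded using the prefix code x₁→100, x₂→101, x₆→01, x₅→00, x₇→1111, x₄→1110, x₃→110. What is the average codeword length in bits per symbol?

L̄ = Σ pᵢ·ℓᵢ = 0.11·3 + 0.21·3 + 0.09·2 + 0.16·2 + 0.06·4 + 0.26·4 + 0.11·3 = 3.07 bits/symbol.

3.07 bits/symbol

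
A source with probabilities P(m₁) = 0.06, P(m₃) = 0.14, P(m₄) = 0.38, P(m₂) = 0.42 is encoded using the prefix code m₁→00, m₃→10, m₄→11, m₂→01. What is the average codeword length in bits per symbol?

L̄ = Σ pᵢ·ℓᵢ = 0.06·2 + 0.14·2 + 0.38·2 + 0.42·2 = 2 bits/symbol.

2 bits/symbol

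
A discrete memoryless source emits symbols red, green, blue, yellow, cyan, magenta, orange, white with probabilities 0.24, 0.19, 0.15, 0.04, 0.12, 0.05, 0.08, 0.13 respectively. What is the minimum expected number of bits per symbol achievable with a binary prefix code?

2.83 bits/symbol

Repeatedly combine the two least-probable nodes; the expected code length is the sum of the merged weights.
merge 1/25 + 1/20 → 9/100
merge 2/25 + 9/100 → 17/100
merge 3/25 + 13/100 → 1/4
merge 3/20 + 17/100 → 8/25
merge 19/100 + 6/25 → 43/100
merge 1/4 + 8/25 → 57/100
merge 43/100 + 57/100 → 1
L = 9/100 + 17/100 + 1/4 + 8/25 + 43/100 + 57/100 + 1 = 283/100 = 2.83 bits/symbol.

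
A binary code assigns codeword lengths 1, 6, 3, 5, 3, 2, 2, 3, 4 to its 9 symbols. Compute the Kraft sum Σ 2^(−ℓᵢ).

With common denominator 2^6 = 64: Σ 2^(−ℓᵢ) = 32/64 + 1/64 + 8/64 + 2/64 + 8/64 + 16/64 + 16/64 + 8/64 + 4/64 = 95/64 = 1.484375.

1.484375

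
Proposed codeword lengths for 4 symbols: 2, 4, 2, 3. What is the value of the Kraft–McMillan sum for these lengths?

0.6875

With common denominator 2^4 = 16: Σ 2^(−ℓᵢ) = 4/16 + 1/16 + 4/16 + 2/16 = 11/16 = 0.6875.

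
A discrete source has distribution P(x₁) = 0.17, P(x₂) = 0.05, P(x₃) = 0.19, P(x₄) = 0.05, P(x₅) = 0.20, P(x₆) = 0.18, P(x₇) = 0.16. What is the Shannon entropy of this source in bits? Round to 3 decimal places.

2.655 bits

H = −Σ pᵢ log₂ pᵢ.
−0.17·log₂(0.17) = 0.4346
−0.05·log₂(0.05) = 0.2161
−0.19·log₂(0.19) = 0.4552
−0.05·log₂(0.05) = 0.2161
−0.20·log₂(0.20) = 0.4644
−0.18·log₂(0.18) = 0.4453
−0.16·log₂(0.16) = 0.4230
Sum ≈ 2.6547 → 2.655 bits.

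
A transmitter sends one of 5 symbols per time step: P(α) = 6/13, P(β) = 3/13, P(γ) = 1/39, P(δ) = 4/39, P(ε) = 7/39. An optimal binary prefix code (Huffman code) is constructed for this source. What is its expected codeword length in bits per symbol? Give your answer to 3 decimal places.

Repeatedly combine the two least-probable nodes; the expected code length is the sum of the merged weights.
merge 1/39 + 4/39 → 5/39
merge 5/39 + 7/39 → 4/13
merge 3/13 + 4/13 → 7/13
merge 6/13 + 7/13 → 1
L = 5/39 + 4/13 + 7/13 + 1 = 77/39 ≈ 1.974 bits/symbol.

1.974 bits/symbol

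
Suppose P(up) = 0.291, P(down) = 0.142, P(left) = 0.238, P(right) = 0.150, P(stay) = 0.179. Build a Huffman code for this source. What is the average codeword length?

Repeatedly combine the two least-probable nodes; the expected code length is the sum of the merged weights.
merge 71/500 + 3/20 → 73/250
merge 179/1000 + 119/500 → 417/1000
merge 291/1000 + 73/250 → 583/1000
merge 417/1000 + 583/1000 → 1
L = 73/250 + 417/1000 + 583/1000 + 1 = 573/250 = 2.292 bits/symbol.

2.292 bits/symbol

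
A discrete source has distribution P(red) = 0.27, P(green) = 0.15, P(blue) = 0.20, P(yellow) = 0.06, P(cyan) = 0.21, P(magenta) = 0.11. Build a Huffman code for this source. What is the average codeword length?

Repeatedly combine the two least-probable nodes; the expected code length is the sum of the merged weights.
merge 3/50 + 11/100 → 17/100
merge 3/20 + 17/100 → 8/25
merge 1/5 + 21/100 → 41/100
merge 27/100 + 8/25 → 59/100
merge 41/100 + 59/100 → 1
L = 17/100 + 8/25 + 41/100 + 59/100 + 1 = 249/100 = 2.49 bits/symbol.

2.49 bits/symbol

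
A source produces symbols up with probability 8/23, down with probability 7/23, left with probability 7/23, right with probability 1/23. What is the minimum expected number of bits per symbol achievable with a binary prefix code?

2 bits/symbol

Repeatedly combine the two least-probable nodes; the expected code length is the sum of the merged weights.
merge 1/23 + 7/23 → 8/23
merge 7/23 + 8/23 → 15/23
merge 8/23 + 15/23 → 1
L = 8/23 + 15/23 + 1 = 2 bits/symbol.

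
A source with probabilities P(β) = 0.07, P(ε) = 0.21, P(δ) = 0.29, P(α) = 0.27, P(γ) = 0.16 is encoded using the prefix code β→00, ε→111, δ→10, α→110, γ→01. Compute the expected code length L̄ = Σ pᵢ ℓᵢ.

L̄ = Σ pᵢ·ℓᵢ = 0.07·2 + 0.21·3 + 0.29·2 + 0.27·3 + 0.16·2 = 2.48 bits/symbol.

2.48 bits/symbol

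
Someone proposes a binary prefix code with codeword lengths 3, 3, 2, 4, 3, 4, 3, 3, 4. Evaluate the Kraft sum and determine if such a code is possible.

With common denominator 2^4 = 16: Σ 2^(−ℓᵢ) = 2/16 + 2/16 + 4/16 + 1/16 + 2/16 + 1/16 + 2/16 + 2/16 + 1/16 = 17/16 = 1.0625.
Kraft's inequality requires Σ ≤ 1; here Σ = 1.0625 > 1, so no such prefix code exists.

1.0625; no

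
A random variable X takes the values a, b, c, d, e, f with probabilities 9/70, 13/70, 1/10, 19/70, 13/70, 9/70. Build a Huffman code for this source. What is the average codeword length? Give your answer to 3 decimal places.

2.543 bits/symbol

Repeatedly combine the two least-probable nodes; the expected code length is the sum of the merged weights.
merge 1/10 + 9/70 → 8/35
merge 9/70 + 13/70 → 11/35
merge 13/70 + 8/35 → 29/70
merge 19/70 + 11/35 → 41/70
merge 29/70 + 41/70 → 1
L = 8/35 + 11/35 + 29/70 + 41/70 + 1 = 89/35 ≈ 2.543 bits/symbol.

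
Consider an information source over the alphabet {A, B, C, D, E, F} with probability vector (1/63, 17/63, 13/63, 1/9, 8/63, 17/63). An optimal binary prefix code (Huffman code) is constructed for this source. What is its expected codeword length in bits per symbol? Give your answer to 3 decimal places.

Repeatedly combine the two least-probable nodes; the expected code length is the sum of the merged weights.
merge 1/63 + 1/9 → 8/63
merge 8/63 + 8/63 → 16/63
merge 13/63 + 16/63 → 29/63
merge 17/63 + 17/63 → 34/63
merge 29/63 + 34/63 → 1
L = 8/63 + 16/63 + 29/63 + 34/63 + 1 = 50/21 ≈ 2.381 bits/symbol.

2.381 bits/symbol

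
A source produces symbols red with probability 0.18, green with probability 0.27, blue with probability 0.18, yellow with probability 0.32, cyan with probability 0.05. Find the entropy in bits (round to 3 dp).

2.143 bits

H = −Σ pᵢ log₂ pᵢ.
−0.18·log₂(0.18) = 0.4453
−0.27·log₂(0.27) = 0.5100
−0.18·log₂(0.18) = 0.4453
−0.32·log₂(0.32) = 0.5260
−0.05·log₂(0.05) = 0.2161
Sum ≈ 2.1428 → 2.143 bits.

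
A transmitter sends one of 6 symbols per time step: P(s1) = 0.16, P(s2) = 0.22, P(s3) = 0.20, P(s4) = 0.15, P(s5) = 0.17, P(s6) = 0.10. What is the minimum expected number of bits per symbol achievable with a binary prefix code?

Repeatedly combine the two least-probable nodes; the expected code length is the sum of the merged weights.
merge 1/10 + 3/20 → 1/4
merge 4/25 + 17/100 → 33/100
merge 1/5 + 11/50 → 21/50
merge 1/4 + 33/100 → 29/50
merge 21/50 + 29/50 → 1
L = 1/4 + 33/100 + 21/50 + 29/50 + 1 = 129/50 = 2.58 bits/symbol.

2.58 bits/symbol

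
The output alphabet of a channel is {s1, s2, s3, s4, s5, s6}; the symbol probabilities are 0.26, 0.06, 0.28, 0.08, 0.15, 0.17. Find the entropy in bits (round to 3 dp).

2.400 bits

H = −Σ pᵢ log₂ pᵢ.
−0.26·log₂(0.26) = 0.5053
−0.06·log₂(0.06) = 0.2435
−0.28·log₂(0.28) = 0.5142
−0.08·log₂(0.08) = 0.2915
−0.15·log₂(0.15) = 0.4105
−0.17·log₂(0.17) = 0.4346
Sum ≈ 2.3997 → 2.400 bits.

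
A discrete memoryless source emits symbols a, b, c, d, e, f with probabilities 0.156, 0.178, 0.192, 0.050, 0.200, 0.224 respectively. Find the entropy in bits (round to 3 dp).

2.482 bits

H = −Σ pᵢ log₂ pᵢ.
−0.156·log₂(0.156) = 0.4181
−0.178·log₂(0.178) = 0.4432
−0.192·log₂(0.192) = 0.4571
−0.050·log₂(0.050) = 0.2161
−0.200·log₂(0.200) = 0.4644
−0.224·log₂(0.224) = 0.4835
Sum ≈ 2.4825 → 2.482 bits.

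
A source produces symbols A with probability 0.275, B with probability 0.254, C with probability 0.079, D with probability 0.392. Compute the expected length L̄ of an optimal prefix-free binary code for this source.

Repeatedly combine the two least-probable nodes; the expected code length is the sum of the merged weights.
merge 79/1000 + 127/500 → 333/1000
merge 11/40 + 333/1000 → 76/125
merge 49/125 + 76/125 → 1
L = 333/1000 + 76/125 + 1 = 1941/1000 = 1.941 bits/symbol.

1.941 bits/symbol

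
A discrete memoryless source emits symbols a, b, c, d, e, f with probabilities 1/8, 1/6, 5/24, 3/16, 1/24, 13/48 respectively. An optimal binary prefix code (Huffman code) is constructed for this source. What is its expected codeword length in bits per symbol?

2.5 bits/symbol

Repeatedly combine the two least-probable nodes; the expected code length is the sum of the merged weights.
merge 1/24 + 1/8 → 1/6
merge 1/6 + 1/6 → 1/3
merge 3/16 + 5/24 → 19/48
merge 13/48 + 1/3 → 29/48
merge 19/48 + 29/48 → 1
L = 1/6 + 1/3 + 19/48 + 29/48 + 1 = 5/2 = 2.5 bits/symbol.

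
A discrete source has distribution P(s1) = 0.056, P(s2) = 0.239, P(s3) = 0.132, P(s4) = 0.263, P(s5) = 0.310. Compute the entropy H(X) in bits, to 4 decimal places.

H = −Σ pᵢ log₂ pᵢ.
−0.056·log₂(0.056) = 0.2329
−0.239·log₂(0.239) = 0.4935
−0.132·log₂(0.132) = 0.3856
−0.263·log₂(0.263) = 0.5068
−0.310·log₂(0.310) = 0.5238
Sum ≈ 2.1426 → 2.1426 bits.

2.1426 bits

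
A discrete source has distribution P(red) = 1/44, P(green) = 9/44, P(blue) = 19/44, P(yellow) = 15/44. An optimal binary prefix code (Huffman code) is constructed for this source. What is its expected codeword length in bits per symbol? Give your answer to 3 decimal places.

1.795 bits/symbol

Repeatedly combine the two least-probable nodes; the expected code length is the sum of the merged weights.
merge 1/44 + 9/44 → 5/22
merge 5/22 + 15/44 → 25/44
merge 19/44 + 25/44 → 1
L = 5/22 + 25/44 + 1 = 79/44 ≈ 1.795 bits/symbol.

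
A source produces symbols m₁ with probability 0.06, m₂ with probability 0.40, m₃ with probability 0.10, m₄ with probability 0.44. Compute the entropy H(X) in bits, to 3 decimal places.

1.626 bits

H = −Σ pᵢ log₂ pᵢ.
−0.06·log₂(0.06) = 0.2435
−0.40·log₂(0.40) = 0.5288
−0.10·log₂(0.10) = 0.3322
−0.44·log₂(0.44) = 0.5211
Sum ≈ 1.6256 → 1.626 bits.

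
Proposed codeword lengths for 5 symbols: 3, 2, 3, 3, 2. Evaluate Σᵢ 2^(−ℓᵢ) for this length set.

With common denominator 2^3 = 8: Σ 2^(−ℓᵢ) = 1/8 + 2/8 + 1/8 + 1/8 + 2/8 = 7/8 = 0.875.

0.875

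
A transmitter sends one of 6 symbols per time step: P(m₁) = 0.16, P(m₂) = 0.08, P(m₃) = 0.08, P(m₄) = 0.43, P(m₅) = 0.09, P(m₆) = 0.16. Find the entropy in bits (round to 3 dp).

2.265 bits

H = −Σ pᵢ log₂ pᵢ.
−0.16·log₂(0.16) = 0.4230
−0.08·log₂(0.08) = 0.2915
−0.08·log₂(0.08) = 0.2915
−0.43·log₂(0.43) = 0.5236
−0.09·log₂(0.09) = 0.3127
−0.16·log₂(0.16) = 0.4230
Sum ≈ 2.2653 → 2.265 bits.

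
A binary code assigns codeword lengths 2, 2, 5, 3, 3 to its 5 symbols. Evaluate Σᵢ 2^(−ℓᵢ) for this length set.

0.78125

With common denominator 2^5 = 32: Σ 2^(−ℓᵢ) = 8/32 + 8/32 + 1/32 + 4/32 + 4/32 = 25/32 = 0.78125.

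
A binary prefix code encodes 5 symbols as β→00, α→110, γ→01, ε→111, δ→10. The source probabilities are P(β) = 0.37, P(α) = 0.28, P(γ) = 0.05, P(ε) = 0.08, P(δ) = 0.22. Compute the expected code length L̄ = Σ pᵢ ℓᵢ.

2.36 bits/symbol

L̄ = Σ pᵢ·ℓᵢ = 0.37·2 + 0.28·3 + 0.05·2 + 0.08·3 + 0.22·2 = 2.36 bits/symbol.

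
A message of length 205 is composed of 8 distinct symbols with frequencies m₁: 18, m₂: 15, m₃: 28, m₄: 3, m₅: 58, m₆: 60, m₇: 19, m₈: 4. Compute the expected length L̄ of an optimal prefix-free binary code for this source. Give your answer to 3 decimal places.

Probabilities are the counts divided by 205.
Repeatedly combine the two least-probable nodes; the expected code length is the sum of the merged weights.
merge 3/205 + 4/205 → 7/205
merge 7/205 + 3/41 → 22/205
merge 18/205 + 19/205 → 37/205
merge 22/205 + 28/205 → 10/41
merge 37/205 + 10/41 → 87/205
merge 58/205 + 12/41 → 118/205
merge 87/205 + 118/205 → 1
L = 7/205 + 22/205 + 37/205 + 10/41 + 87/205 + 118/205 + 1 = 526/205 ≈ 2.566 bits/symbol.

2.566 bits/symbol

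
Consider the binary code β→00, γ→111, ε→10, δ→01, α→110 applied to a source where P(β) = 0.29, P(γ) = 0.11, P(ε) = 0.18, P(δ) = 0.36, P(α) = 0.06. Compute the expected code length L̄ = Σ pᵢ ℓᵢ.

L̄ = Σ pᵢ·ℓᵢ = 0.29·2 + 0.11·3 + 0.18·2 + 0.36·2 + 0.06·3 = 2.17 bits/symbol.

2.17 bits/symbol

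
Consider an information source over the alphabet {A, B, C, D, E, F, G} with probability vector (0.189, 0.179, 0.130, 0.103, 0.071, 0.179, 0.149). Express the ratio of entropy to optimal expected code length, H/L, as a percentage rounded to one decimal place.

97.8%

Entropy H = −Σ p log₂ p ≈ 2.7434 bits.
Huffman merges: 71/1000+103/1000→87/500; 13/100+149/1000→279/1000; 87/500+179/1000→353/1000; 179/1000+189/1000→46/125; 279/1000+353/1000→79/125; 46/125+79/125→1. L = 1403/500 ≈ 2.8060.
Efficiency = H/L = 2.7434/2.8060 = 97.8%.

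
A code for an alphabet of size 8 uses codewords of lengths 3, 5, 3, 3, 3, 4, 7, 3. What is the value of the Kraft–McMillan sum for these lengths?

With common denominator 2^7 = 128: Σ 2^(−ℓᵢ) = 16/128 + 4/128 + 16/128 + 16/128 + 16/128 + 8/128 + 1/128 + 16/128 = 93/128 = 0.7265625.

0.7265625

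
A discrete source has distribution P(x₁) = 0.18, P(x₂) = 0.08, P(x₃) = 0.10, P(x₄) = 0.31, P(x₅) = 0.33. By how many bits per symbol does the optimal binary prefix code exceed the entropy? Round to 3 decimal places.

0.059 bits

Entropy H = −Σ p log₂ p ≈ 2.1206 bits.
Huffman merges: 2/25+1/10→9/50; 9/50+9/50→9/25; 31/100+33/100→16/25; 9/25+16/25→1. L = 109/50 ≈ 2.1800.
L − H = 2.1800 − 2.1206 = 0.059 bits.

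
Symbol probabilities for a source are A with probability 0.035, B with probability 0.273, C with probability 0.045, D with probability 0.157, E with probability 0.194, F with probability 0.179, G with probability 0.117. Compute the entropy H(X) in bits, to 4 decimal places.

2.5667 bits

H = −Σ pᵢ log₂ pᵢ.
−0.035·log₂(0.035) = 0.1693
−0.273·log₂(0.273) = 0.5113
−0.045·log₂(0.045) = 0.2013
−0.157·log₂(0.157) = 0.4194
−0.194·log₂(0.194) = 0.4590
−0.179·log₂(0.179) = 0.4443
−0.117·log₂(0.117) = 0.3622
Sum ≈ 2.5667 → 2.5667 bits.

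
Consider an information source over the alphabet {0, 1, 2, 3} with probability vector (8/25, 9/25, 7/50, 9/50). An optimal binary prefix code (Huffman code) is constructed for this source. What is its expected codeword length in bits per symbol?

1.96 bits/symbol

Repeatedly combine the two least-probable nodes; the expected code length is the sum of the merged weights.
merge 7/50 + 9/50 → 8/25
merge 8/25 + 8/25 → 16/25
merge 9/25 + 16/25 → 1
L = 8/25 + 16/25 + 1 = 49/25 = 1.96 bits/symbol.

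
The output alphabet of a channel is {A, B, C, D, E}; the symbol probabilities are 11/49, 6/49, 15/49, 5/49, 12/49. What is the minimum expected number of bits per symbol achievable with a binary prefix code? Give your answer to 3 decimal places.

Repeatedly combine the two least-probable nodes; the expected code length is the sum of the merged weights.
merge 5/49 + 6/49 → 11/49
merge 11/49 + 11/49 → 22/49
merge 12/49 + 15/49 → 27/49
merge 22/49 + 27/49 → 1
L = 11/49 + 22/49 + 27/49 + 1 = 109/49 ≈ 2.224 bits/symbol.

2.224 bits/symbol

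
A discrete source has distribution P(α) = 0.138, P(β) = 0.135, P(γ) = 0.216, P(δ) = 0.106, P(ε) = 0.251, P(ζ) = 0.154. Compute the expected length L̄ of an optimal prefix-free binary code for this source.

2.533 bits/symbol

Repeatedly combine the two least-probable nodes; the expected code length is the sum of the merged weights.
merge 53/500 + 27/200 → 241/1000
merge 69/500 + 77/500 → 73/250
merge 27/125 + 241/1000 → 457/1000
merge 251/1000 + 73/250 → 543/1000
merge 457/1000 + 543/1000 → 1
L = 241/1000 + 73/250 + 457/1000 + 543/1000 + 1 = 2533/1000 = 2.533 bits/symbol.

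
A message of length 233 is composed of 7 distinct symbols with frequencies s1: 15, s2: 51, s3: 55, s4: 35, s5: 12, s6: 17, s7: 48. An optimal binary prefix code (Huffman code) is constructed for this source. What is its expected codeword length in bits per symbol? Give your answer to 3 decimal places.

2.644 bits/symbol

Probabilities are the counts divided by 233.
Repeatedly combine the two least-probable nodes; the expected code length is the sum of the merged weights.
merge 12/233 + 15/233 → 27/233
merge 17/233 + 27/233 → 44/233
merge 35/233 + 44/233 → 79/233
merge 48/233 + 51/233 → 99/233
merge 55/233 + 79/233 → 134/233
merge 99/233 + 134/233 → 1
L = 27/233 + 44/233 + 79/233 + 99/233 + 134/233 + 1 = 616/233 ≈ 2.644 bits/symbol.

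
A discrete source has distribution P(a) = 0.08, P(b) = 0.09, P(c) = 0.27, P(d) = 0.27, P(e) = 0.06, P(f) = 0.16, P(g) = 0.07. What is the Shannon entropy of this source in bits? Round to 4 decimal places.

2.5593 bits

H = −Σ pᵢ log₂ pᵢ.
−0.08·log₂(0.08) = 0.2915
−0.09·log₂(0.09) = 0.3127
−0.27·log₂(0.27) = 0.5100
−0.27·log₂(0.27) = 0.5100
−0.06·log₂(0.06) = 0.2435
−0.16·log₂(0.16) = 0.4230
−0.07·log₂(0.07) = 0.2686
Sum ≈ 2.5593 → 2.5593 bits.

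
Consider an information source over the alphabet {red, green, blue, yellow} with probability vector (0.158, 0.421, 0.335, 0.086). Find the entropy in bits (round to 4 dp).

H = −Σ pᵢ log₂ pᵢ.
−0.158·log₂(0.158) = 0.4206
−0.421·log₂(0.421) = 0.5255
−0.335·log₂(0.335) = 0.5286
−0.086·log₂(0.086) = 0.3044
Sum ≈ 1.7790 → 1.7790 bits.

1.7790 bits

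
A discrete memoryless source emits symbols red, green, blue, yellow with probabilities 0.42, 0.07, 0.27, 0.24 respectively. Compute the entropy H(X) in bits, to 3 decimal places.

1.798 bits

H = −Σ pᵢ log₂ pᵢ.
−0.42·log₂(0.42) = 0.5256
−0.07·log₂(0.07) = 0.2686
−0.27·log₂(0.27) = 0.5100
−0.24·log₂(0.24) = 0.4941
Sum ≈ 1.7984 → 1.798 bits.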